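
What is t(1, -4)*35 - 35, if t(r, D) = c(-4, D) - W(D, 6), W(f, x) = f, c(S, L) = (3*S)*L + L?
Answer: 1645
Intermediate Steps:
c(S, L) = L + 3*L*S (c(S, L) = 3*L*S + L = L + 3*L*S)
t(r, D) = -12*D (t(r, D) = D*(1 + 3*(-4)) - D = D*(1 - 12) - D = D*(-11) - D = -11*D - D = -12*D)
t(1, -4)*35 - 35 = -12*(-4)*35 - 35 = 48*35 - 35 = 1680 - 35 = 1645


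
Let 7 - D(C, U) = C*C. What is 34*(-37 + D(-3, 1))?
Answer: -1326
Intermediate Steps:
D(C, U) = 7 - C² (D(C, U) = 7 - C*C = 7 - C²)
34*(-37 + D(-3, 1)) = 34*(-37 + (7 - 1*(-3)²)) = 34*(-37 + (7 - 1*9)) = 34*(-37 + (7 - 9)) = 34*(-37 - 2) = 34*(-39) = -1326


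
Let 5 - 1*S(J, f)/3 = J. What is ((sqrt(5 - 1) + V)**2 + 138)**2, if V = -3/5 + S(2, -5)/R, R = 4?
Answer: 3663759841/160000 ≈ 22899.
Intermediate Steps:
S(J, f) = 15 - 3*J
V = 33/20 (V = -3/5 + (15 - 3*2)/4 = -3*1/5 + (15 - 6)*(1/4) = -3/5 + 9*(1/4) = -3/5 + 9/4 = 33/20 ≈ 1.6500)
((sqrt(5 - 1) + V)**2 + 138)**2 = ((sqrt(5 - 1) + 33/20)**2 + 138)**2 = ((sqrt(4) + 33/20)**2 + 138)**2 = ((2 + 33/20)**2 + 138)**2 = ((73/20)**2 + 138)**2 = (5329/400 + 138)**2 = (60529/400)**2 = 3663759841/160000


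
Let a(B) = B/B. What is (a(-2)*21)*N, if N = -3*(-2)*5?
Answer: 630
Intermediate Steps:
a(B) = 1
N = 30 (N = 6*5 = 30)
(a(-2)*21)*N = (1*21)*30 = 21*30 = 630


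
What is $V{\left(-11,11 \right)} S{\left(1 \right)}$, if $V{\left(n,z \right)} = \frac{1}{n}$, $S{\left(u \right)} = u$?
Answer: $- \frac{1}{11} \approx -0.090909$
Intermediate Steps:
$V{\left(-11,11 \right)} S{\left(1 \right)} = \frac{1}{-11} \cdot 1 = \left(- \frac{1}{11}\right) 1 = - \frac{1}{11}$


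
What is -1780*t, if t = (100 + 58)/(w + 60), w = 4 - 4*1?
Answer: -14062/3 ≈ -4687.3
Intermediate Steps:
w = 0 (w = 4 - 4 = 0)
t = 79/30 (t = (100 + 58)/(0 + 60) = 158/60 = 158*(1/60) = 79/30 ≈ 2.6333)
-1780*t = -1780*79/30 = -14062/3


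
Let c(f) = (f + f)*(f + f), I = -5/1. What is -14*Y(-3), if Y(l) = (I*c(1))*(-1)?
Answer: -280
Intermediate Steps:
I = -5 (I = -5*1 = -5)
c(f) = 4*f² (c(f) = (2*f)*(2*f) = 4*f²)
Y(l) = 20 (Y(l) = -20*1²*(-1) = -20*(-1) = 20)
-14*Y(-3) = -14*20 = -280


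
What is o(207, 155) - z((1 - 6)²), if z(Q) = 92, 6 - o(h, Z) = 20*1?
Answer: -106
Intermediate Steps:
o(h, Z) = -14 (o(h, Z) = 6 - 20 = -14)
o(207, 155) - z((1 - 6)²) = -14 - 1*92 = -14 - 92 = -106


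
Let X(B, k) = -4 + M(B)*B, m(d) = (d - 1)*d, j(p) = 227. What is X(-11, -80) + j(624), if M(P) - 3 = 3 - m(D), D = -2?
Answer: 223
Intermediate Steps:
m(d) = d*(-1 + d) (m(d) = (-1 + d)*d = d*(-1 + d))
M(P) = 0 (M(P) = 3 + (3 - (-2)*(-1 - 2)) = 3 + (3 - (-2)*(-3)) = 3 + (3 - 1*6) = 3 + (3 - 6) = 3 - 3 = 0)
X(B, k) = -4 (X(B, k) = -4 + 0*B = -4 + 0 = -4)
X(-11, -80) + j(624) = -4 + 227 = 223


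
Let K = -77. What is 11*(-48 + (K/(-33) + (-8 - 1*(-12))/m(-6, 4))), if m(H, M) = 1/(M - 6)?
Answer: -1771/3 ≈ -590.33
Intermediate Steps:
m(H, M) = 1/(-6 + M)
11*(-48 + (K/(-33) + (-8 - 1*(-12))/m(-6, 4))) = 11*(-48 + (-77/(-33) + (-8 - 1*(-12))/(1/(-6 + 4)))) = 11*(-48 + (-77*(-1/33) + (-8 + 12)/(1/(-2)))) = 11*(-48 + (7/3 + 4/(-1/2))) = 11*(-48 + (7/3 + 4*(-2))) = 11*(-48 + (7/3 - 8)) = 11*(-48 - 17/3) = 11*(-161/3) = -1771/3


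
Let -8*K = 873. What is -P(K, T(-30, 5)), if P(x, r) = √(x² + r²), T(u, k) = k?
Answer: -√763729/8 ≈ -109.24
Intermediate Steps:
K = -873/8 (K = -⅛*873 = -873/8 ≈ -109.13)
P(x, r) = √(r² + x²)
-P(K, T(-30, 5)) = -√(5² + (-873/8)²) = -√(25 + 762129/64) = -√(763729/64) = -√763729/8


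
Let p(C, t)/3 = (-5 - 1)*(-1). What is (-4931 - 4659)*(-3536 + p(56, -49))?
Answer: 33737620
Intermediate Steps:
p(C, t) = 18 (p(C, t) = 3*((-5 - 1)*(-1)) = 3*(-6*(-1)) = 3*6 = 18)
(-4931 - 4659)*(-3536 + p(56, -49)) = (-4931 - 4659)*(-3536 + 18) = -9590*(-3518) = 33737620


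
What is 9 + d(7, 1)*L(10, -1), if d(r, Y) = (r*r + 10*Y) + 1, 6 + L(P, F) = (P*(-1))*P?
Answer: -6351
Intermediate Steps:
L(P, F) = -6 - P² (L(P, F) = -6 + (P*(-1))*P = -6 + (-P)*P = -6 - P²)
d(r, Y) = 1 + r² + 10*Y (d(r, Y) = (r² + 10*Y) + 1 = 1 + r² + 10*Y)
9 + d(7, 1)*L(10, -1) = 9 + (1 + 7² + 10*1)*(-6 - 1*10²) = 9 + (1 + 49 + 10)*(-6 - 1*100) = 9 + 60*(-6 - 100) = 9 + 60*(-106) = 9 - 6360 = -6351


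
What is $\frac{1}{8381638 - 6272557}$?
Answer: $\frac{1}{2109081} \approx 4.7414 \cdot 10^{-7}$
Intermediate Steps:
$\frac{1}{8381638 - 6272557} = \frac{1}{2109081}$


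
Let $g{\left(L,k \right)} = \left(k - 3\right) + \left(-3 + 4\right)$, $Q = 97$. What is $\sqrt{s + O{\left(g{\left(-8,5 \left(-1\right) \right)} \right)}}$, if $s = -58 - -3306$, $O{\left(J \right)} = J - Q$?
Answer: $2 \sqrt{786} \approx 56.071$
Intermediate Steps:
$g{\left(L,k \right)} = -2 + k$ ($g{\left(L,k \right)} = \left(-3 + k\right) + 1 = -2 + k$)
$O{\left(J \right)} = -97 + J$ ($O{\left(J \right)} = J - 97 = -97 + J$)
$s = 3248$ ($s = -58 + 3306 = 3248$)
$\sqrt{s + O{\left(g{\left(-8,5 \left(-1\right) \right)} \right)}} = \sqrt{3248 + \left(-97 + \left(-2 + 5 \left(-1\right)\right)\right)} = \sqrt{3248 - 104} = \sqrt{3144} = 2 \sqrt{786}$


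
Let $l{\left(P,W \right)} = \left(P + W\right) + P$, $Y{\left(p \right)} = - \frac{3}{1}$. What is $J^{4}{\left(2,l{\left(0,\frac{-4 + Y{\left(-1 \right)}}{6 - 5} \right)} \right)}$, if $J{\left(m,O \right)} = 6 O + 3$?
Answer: $2313441$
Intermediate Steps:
$Y{\left(p \right)} = -3$ ($Y{\left(p \right)} = \left(-3\right) 1 = -3$)
$l{\left(P,W \right)} = W + 2 P$
$J{\left(m,O \right)} = 3 + 6 O$
$J^{4}{\left(2,l{\left(0,\frac{-4 + Y{\left(-1 \right)}}{6 - 5} \right)} \right)} = \left(3 + 6 \left(\frac{-4 - 3}{6 - 5} + 2 \cdot 0\right)\right)^{4} = \left(3 + 6 \left(- \frac{7}{1} + 0\right)\right)^{4} = \left(3 + 6 \left(\left(-7\right) 1 + 0\right)\right)^{4} = \left(3 + 6 \left(-7 + 0\right)\right)^{4} = \left(3 + 6 \left(-7\right)\right)^{4} = \left(3 - 42\right)^{4} = \left(-39\right)^{4} = 2313441$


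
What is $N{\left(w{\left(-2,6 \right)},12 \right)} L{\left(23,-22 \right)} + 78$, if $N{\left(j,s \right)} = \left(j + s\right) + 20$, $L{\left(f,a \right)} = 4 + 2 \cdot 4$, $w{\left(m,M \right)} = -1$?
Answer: $450$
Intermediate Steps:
$L{\left(f,a \right)} = 12$ ($L{\left(f,a \right)} = 4 + 8 = 12$)
$N{\left(j,s \right)} = 20 + j + s$
$N{\left(w{\left(-2,6 \right)},12 \right)} L{\left(23,-22 \right)} + 78 = \left(20 - 1 + 12\right) 12 + 78 = 31 \cdot 12 + 78 = 372 + 78 = 450$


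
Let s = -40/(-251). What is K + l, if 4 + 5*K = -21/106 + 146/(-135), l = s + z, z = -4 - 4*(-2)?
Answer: 55734899/17959050 ≈ 3.1034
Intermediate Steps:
z = 4 (z = -4 + 8 = 4)
s = 40/251 (s = -40*(-1/251) = 40/251 ≈ 0.15936)
l = 1044/251 (l = 40/251 + 4 = 1044/251 ≈ 4.1594)
K = -75551/71550 (K = -⅘ + (-21/106 + 146/(-135))/5 = -⅘ + (-21*1/106 + 146*(-1/135))/5 = -⅘ + (-21/106 - 146/135)/5 = -⅘ + (⅕)*(-18311/14310) = -⅘ - 18311/71550 = -75551/71550 ≈ -1.0559)
K + l = -75551/71550 + 1044/251 = 55734899/17959050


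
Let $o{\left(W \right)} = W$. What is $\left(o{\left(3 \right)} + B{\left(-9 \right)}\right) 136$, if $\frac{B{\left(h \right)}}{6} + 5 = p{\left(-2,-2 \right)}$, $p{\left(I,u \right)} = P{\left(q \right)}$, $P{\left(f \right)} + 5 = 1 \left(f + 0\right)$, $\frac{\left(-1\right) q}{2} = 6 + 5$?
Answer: $-25704$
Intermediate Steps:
$q = -22$ ($q = - 2 \left(6 + 5\right) = \left(-2\right) 11 = -22$)
$P{\left(f \right)} = -5 + f$ ($P{\left(f \right)} = -5 + 1 \left(f + 0\right) = -5 + 1 f = -5 + f$)
$p{\left(I,u \right)} = -27$ ($p{\left(I,u \right)} = -5 - 22 = -27$)
$B{\left(h \right)} = -192$ ($B{\left(h \right)} = -30 + 6 \left(-27\right) = -30 - 162 = -192$)
$\left(o{\left(3 \right)} + B{\left(-9 \right)}\right) 136 = \left(3 - 192\right) 136 = \left(-189\right) 136 = -25704$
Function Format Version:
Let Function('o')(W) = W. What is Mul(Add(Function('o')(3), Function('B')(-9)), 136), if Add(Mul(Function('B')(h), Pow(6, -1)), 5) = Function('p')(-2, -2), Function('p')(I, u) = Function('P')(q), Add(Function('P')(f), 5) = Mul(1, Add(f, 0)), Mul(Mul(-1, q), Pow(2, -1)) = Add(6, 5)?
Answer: -25704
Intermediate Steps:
q = -22 (q = Mul(-2, Add(6, 5)) = Mul(-2, 11) = -22)
Function('P')(f) = Add(-5, f) (Function('P')(f) = Add(-5, Mul(1, Add(f, 0))) = Add(-5, Mul(1, f)) = Add(-5, f))
Function('p')(I, u) = -27 (Function('p')(I, u) = Add(-5, -22) = -27)
Function('B')(h) = -192 (Function('B')(h) = Add(-30, Mul(6, -27)) = Add(-30, -162) = -192)
Mul(Add(Function('o')(3), Function('B')(-9)), 136) = Mul(Add(3, -192), 136) = Mul(-189, 136) = -25704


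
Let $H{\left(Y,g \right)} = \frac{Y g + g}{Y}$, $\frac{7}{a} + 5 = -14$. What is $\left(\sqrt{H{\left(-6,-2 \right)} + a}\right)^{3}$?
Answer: $- \frac{232 i \sqrt{1653}}{3249} \approx - 2.9032 i$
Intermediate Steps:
$a = - \frac{7}{19}$ ($a = \frac{7}{-5 - 14} = \frac{7}{-19} = 7 \left(- \frac{1}{19}\right) = - \frac{7}{19} \approx -0.36842$)
$H{\left(Y,g \right)} = \frac{g + Y g}{Y}$
$\left(\sqrt{H{\left(-6,-2 \right)} + a}\right)^{3} = \left(\sqrt{\left(-2 - \frac{2}{-6}\right) - \frac{7}{19}}\right)^{3} = \left(\sqrt{\left(-2 - - \frac{1}{3}\right) - \frac{7}{19}}\right)^{3} = \left(\sqrt{\left(-2 + \frac{1}{3}\right) - \frac{7}{19}}\right)^{3} = \left(\sqrt{- \frac{5}{3} - \frac{7}{19}}\right)^{3} = \left(\sqrt{- \frac{116}{57}}\right)^{3} = \left(\frac{2 i \sqrt{1653}}{57}\right)^{3} = - \frac{232 i \sqrt{1653}}{3249}$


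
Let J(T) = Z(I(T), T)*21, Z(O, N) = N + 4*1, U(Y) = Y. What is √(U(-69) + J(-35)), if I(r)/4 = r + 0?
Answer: 12*I*√5 ≈ 26.833*I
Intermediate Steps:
I(r) = 4*r (I(r) = 4*(r + 0) = 4*r)
Z(O, N) = 4 + N (Z(O, N) = N + 4 = 4 + N)
J(T) = 84 + 21*T (J(T) = (4 + T)*21 = 84 + 21*T)
√(U(-69) + J(-35)) = √(-69 + (84 + 21*(-35))) = √(-69 + (84 - 735)) = √(-69 - 651) = √(-720) = 12*I*√5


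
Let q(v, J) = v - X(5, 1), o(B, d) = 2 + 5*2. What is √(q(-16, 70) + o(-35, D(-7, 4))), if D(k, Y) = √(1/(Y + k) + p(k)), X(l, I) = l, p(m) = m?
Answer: 3*I ≈ 3.0*I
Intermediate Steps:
D(k, Y) = √(k + 1/(Y + k)) (D(k, Y) = √(1/(Y + k) + k) = √(k + 1/(Y + k)))
o(B, d) = 12 (o(B, d) = 2 + 10 = 12)
q(v, J) = -5 + v (q(v, J) = v - 1*5 = v - 5 = -5 + v)
√(q(-16, 70) + o(-35, D(-7, 4))) = √((-5 - 16) + 12) = √(-21 + 12) = √(-9) = 3*I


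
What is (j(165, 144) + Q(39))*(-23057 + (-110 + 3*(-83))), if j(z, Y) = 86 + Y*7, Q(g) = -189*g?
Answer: 146982232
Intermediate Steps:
j(z, Y) = 86 + 7*Y
(j(165, 144) + Q(39))*(-23057 + (-110 + 3*(-83))) = ((86 + 7*144) - 189*39)*(-23057 + (-110 + 3*(-83))) = ((86 + 1008) - 7371)*(-23057 + (-110 - 249)) = (1094 - 7371)*(-23057 - 359) = -6277*(-23416) = 146982232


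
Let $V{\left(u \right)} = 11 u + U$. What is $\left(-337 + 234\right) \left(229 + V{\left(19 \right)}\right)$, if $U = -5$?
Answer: $-44599$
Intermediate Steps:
$V{\left(u \right)} = -5 + 11 u$ ($V{\left(u \right)} = 11 u - 5 = -5 + 11 u$)
$\left(-337 + 234\right) \left(229 + V{\left(19 \right)}\right) = \left(-337 + 234\right) \left(229 + \left(-5 + 11 \cdot 19\right)\right) = - 103 \left(229 + \left(-5 + 209\right)\right) = - 103 \left(229 + 204\right) = \left(-103\right) 433 = -44599$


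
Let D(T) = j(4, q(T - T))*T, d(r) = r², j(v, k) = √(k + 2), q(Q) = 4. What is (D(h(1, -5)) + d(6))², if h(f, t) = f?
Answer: (36 + √6)² ≈ 1478.4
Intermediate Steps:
j(v, k) = √(2 + k)
D(T) = T*√6 (D(T) = √(2 + 4)*T = √6*T = T*√6)
(D(h(1, -5)) + d(6))² = (1*√6 + 6²)² = (√6 + 36)² = (36 + √6)²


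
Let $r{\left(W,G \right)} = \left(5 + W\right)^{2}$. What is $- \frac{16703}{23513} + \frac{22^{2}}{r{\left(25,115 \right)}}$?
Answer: $- \frac{913102}{5290425} \approx -0.1726$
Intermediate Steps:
$- \frac{16703}{23513} + \frac{22^{2}}{r{\left(25,115 \right)}} = - \frac{16703}{23513} + \frac{22^{2}}{\left(5 + 25\right)^{2}} = \left(-16703\right) \frac{1}{23513} + \frac{484}{30^{2}} = - \frac{16703}{23513} + \frac{484}{900} = - \frac{16703}{23513} + 484 \cdot \frac{1}{900} = - \frac{16703}{23513} + \frac{121}{225} = - \frac{913102}{5290425}$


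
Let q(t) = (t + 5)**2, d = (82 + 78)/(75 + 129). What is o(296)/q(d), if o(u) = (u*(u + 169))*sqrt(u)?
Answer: 143200656*sqrt(74)/17405 ≈ 70776.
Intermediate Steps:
o(u) = u**(3/2)*(169 + u) (o(u) = (u*(169 + u))*sqrt(u) = u**(3/2)*(169 + u))
d = 40/51 (d = 160/204 = 160*(1/204) = 40/51 ≈ 0.78431)
q(t) = (5 + t)**2
o(296)/q(d) = (296**(3/2)*(169 + 296))/((5 + 40/51)**2) = ((592*sqrt(74))*465)/((295/51)**2) = (275280*sqrt(74))/(87025/2601) = (275280*sqrt(74))*(2601/87025) = 143200656*sqrt(74)/17405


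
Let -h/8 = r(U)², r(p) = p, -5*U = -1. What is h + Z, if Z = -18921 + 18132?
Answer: -19733/25 ≈ -789.32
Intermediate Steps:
U = ⅕ (U = -⅕*(-1) = ⅕ ≈ 0.20000)
Z = -789
h = -8/25 (h = -8*(⅕)² = -8*1/25 = -8/25 ≈ -0.32000)
h + Z = -8/25 - 789 = -19733/25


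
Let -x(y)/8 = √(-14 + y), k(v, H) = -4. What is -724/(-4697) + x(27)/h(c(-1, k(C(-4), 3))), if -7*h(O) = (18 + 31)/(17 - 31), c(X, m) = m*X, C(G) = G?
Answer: 724/4697 - 16*√13 ≈ -57.535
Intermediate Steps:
c(X, m) = X*m
x(y) = -8*√(-14 + y)
h(O) = ½ (h(O) = -(18 + 31)/(7*(17 - 31)) = -7/(-14) = -7*(-1)/14 = -⅐*(-7/2) = ½)
-724/(-4697) + x(27)/h(c(-1, k(C(-4), 3))) = -724/(-4697) + (-8*√(-14 + 27))/(½) = -724*(-1/4697) - 8*√13*2 = 724/4697 - 16*√13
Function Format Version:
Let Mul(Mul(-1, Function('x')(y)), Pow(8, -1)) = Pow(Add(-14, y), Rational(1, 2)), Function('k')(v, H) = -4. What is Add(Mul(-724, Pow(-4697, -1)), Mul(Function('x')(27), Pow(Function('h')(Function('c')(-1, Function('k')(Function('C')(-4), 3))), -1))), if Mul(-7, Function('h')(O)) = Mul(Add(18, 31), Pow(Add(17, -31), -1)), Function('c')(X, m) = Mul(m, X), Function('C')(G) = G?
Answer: Add(Rational(724, 4697), Mul(-16, Pow(13, Rational(1, 2)))) ≈ -57.535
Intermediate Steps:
Function('c')(X, m) = Mul(X, m)
Function('x')(y) = Mul(-8, Pow(Add(-14, y), Rational(1, 2)))
Function('h')(O) = Rational(1, 2) (Function('h')(O) = Mul(Rational(-1, 7), Mul(Add(18, 31), Pow(Add(17, -31), -1))) = Mul(Rational(-1, 7), Mul(49, Pow(-14, -1))) = Mul(Rational(-1, 7), Mul(49, Rational(-1, 14))) = Mul(Rational(-1, 7), Rational(-7, 2)) = Rational(1, 2))
Add(Mul(-724, Pow(-4697, -1)), Mul(Function('x')(27), Pow(Function('h')(Function('c')(-1, Function('k')(Function('C')(-4), 3))), -1))) = Add(Mul(-724, Pow(-4697, -1)), Mul(Mul(-8, Pow(Add(-14, 27), Rational(1, 2))), Pow(Rational(1, 2), -1))) = Add(Mul(-724, Rational(-1, 4697)), Mul(Mul(-8, Pow(13, Rational(1, 2))), 2)) = Add(Rational(724, 4697), Mul(-16, Pow(13, Rational(1, 2))))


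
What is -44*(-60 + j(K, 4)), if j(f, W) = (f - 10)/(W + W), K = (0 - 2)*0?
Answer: 2695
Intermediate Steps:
K = 0 (K = -2*0 = 0)
j(f, W) = (-10 + f)/(2*W) (j(f, W) = (-10 + f)/((2*W)) = (-10 + f)*(1/(2*W)) = (-10 + f)/(2*W))
-44*(-60 + j(K, 4)) = -44*(-60 + (½)*(-10 + 0)/4) = -44*(-60 + (½)*(¼)*(-10)) = -44*(-60 - 5/4) = -44*(-245/4) = 2695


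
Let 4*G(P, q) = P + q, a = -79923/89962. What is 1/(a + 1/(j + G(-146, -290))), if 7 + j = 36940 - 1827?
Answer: -3148400114/2796975269 ≈ -1.1256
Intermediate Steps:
a = -79923/89962 (a = -79923*1/89962 = -79923/89962 ≈ -0.88841)
G(P, q) = P/4 + q/4 (G(P, q) = (P + q)/4 = P/4 + q/4)
j = 35106 (j = -7 + (36940 - 1827) = -7 + 35113 = 35106)
1/(a + 1/(j + G(-146, -290))) = 1/(-79923/89962 + 1/(35106 + ((¼)*(-146) + (¼)*(-290)))) = 1/(-79923/89962 + 1/(35106 + (-73/2 - 145/2))) = 1/(-79923/89962 + 1/(35106 - 109)) = 1/(-79923/89962 + 1/34997) = 1/(-2796975269/3148400114) = -3148400114/2796975269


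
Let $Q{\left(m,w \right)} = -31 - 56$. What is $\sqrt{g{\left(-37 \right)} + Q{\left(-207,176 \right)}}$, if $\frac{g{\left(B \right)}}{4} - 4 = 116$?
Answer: $\sqrt{393} \approx 19.824$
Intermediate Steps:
$g{\left(B \right)} = 480$ ($g{\left(B \right)} = 16 + 4 \cdot 116 = 16 + 464 = 480$)
$Q{\left(m,w \right)} = -87$
$\sqrt{g{\left(-37 \right)} + Q{\left(-207,176 \right)}} = \sqrt{480 - 87} = \sqrt{393}$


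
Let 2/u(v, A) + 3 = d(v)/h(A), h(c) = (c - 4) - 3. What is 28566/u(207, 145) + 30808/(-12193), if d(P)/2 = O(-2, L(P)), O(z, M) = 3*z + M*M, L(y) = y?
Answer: 107611144028/12193 ≈ 8.8256e+6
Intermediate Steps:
O(z, M) = M² + 3*z (O(z, M) = 3*z + M² = M² + 3*z)
d(P) = -12 + 2*P² (d(P) = 2*(P² + 3*(-2)) = 2*(P² - 6) = 2*(-6 + P²) = -12 + 2*P²)
h(c) = -7 + c (h(c) = (-4 + c) - 3 = -7 + c)
u(v, A) = 2/(-3 + (-12 + 2*v²)/(-7 + A))
28566/u(207, 145) + 30808/(-12193) = 28566/((2*(7 - 1*145)/(-9 - 2*207² + 3*145))) + 30808/(-12193) = 28566/((2*(7 - 145)/(-9 - 2*42849 + 435))) + 30808*(-1/12193) = 28566/((2*(-138)/(-9 - 85698 + 435))) - 30808/12193 = 28566/((2*(-138)/(-85272))) - 30808/12193 = 28566/((2*(-1/85272)*(-138))) - 30808/12193 = 28566/(23/7106) - 30808/12193 = 28566*(7106/23) - 30808/12193 = 8825652 - 30808/12193 = 107611144028/12193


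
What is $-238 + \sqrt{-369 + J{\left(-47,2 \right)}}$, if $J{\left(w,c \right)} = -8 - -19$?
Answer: $-238 + i \sqrt{358} \approx -238.0 + 18.921 i$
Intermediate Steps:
$J{\left(w,c \right)} = 11$ ($J{\left(w,c \right)} = -8 + 19 = 11$)
$-238 + \sqrt{-369 + J{\left(-47,2 \right)}} = -238 + \sqrt{-369 + 11} = -238 + \sqrt{-358} = -238 + i \sqrt{358}$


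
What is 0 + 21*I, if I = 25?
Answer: 525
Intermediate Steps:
0 + 21*I = 0 + 21*25 = 0 + 525 = 525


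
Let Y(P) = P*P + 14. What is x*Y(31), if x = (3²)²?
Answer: 78975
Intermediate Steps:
Y(P) = 14 + P² (Y(P) = P² + 14 = 14 + P²)
x = 81 (x = 9² = 81)
x*Y(31) = 81*(14 + 31²) = 81*(14 + 961) = 81*975 = 78975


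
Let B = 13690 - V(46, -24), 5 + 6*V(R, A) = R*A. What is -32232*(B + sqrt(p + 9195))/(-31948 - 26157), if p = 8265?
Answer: 447213628/58105 + 193392*sqrt(485)/58105 ≈ 7769.9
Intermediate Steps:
V(R, A) = -5/6 + A*R/6 (V(R, A) = -5/6 + (R*A)/6 = -5/6 + (A*R)/6 = -5/6 + A*R/6)
B = 83249/6 (B = 13690 - (-5/6 + (1/6)*(-24)*46) = 13690 - (-5/6 - 184) = 13690 - 1*(-1109/6) = 13690 + 1109/6 = 83249/6 ≈ 13875.)
-32232*(B + sqrt(p + 9195))/(-31948 - 26157) = -32232*(83249/6 + sqrt(8265 + 9195))/(-31948 - 26157) = -(-447213628/58105 - 193392*sqrt(485)/58105) = -32232*(-83249/348630 - 6*sqrt(485)/58105) = 447213628/58105 + 193392*sqrt(485)/58105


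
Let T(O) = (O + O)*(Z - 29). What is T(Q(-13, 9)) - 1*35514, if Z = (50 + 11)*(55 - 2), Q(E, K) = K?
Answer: 22158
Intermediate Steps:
Z = 3233 (Z = 61*53 = 3233)
T(O) = 6408*O (T(O) = (O + O)*(3233 - 29) = (2*O)*3204 = 6408*O)
T(Q(-13, 9)) - 1*35514 = 6408*9 - 1*35514 = 57672 - 35514 = 22158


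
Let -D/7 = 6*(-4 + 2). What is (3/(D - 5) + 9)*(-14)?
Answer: -9996/79 ≈ -126.53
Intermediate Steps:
D = 84 (D = -42*(-4 + 2) = -42*(-2) = -7*(-12) = 84)
(3/(D - 5) + 9)*(-14) = (3/(84 - 5) + 9)*(-14) = (3/79 + 9)*(-14) = (714/79)*(-14) = -9996/79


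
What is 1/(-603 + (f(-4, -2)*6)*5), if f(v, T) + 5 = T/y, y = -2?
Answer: -1/723 ≈ -0.0013831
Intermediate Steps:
f(v, T) = -5 - T/2 (f(v, T) = -5 + T/(-2) = -5 + T*(-½) = -5 - T/2)
1/(-603 + (f(-4, -2)*6)*5) = 1/(-603 + ((-5 - ½*(-2))*6)*5) = 1/(-603 + ((-5 + 1)*6)*5) = 1/(-603 - 4*6*5) = 1/(-603 - 24*5) = 1/(-603 - 120) = 1/(-723) = -1/723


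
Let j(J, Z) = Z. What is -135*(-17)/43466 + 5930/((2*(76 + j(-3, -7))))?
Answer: 129035045/2999154 ≈ 43.024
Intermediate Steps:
-135*(-17)/43466 + 5930/((2*(76 + j(-3, -7)))) = -135*(-17)/43466 + 5930/((2*(76 - 7))) = 2295*(1/43466) + 5930/((2*69)) = 2295/43466 + 5930/138 = 2295/43466 + 5930*(1/138) = 2295/43466 + 2965/69 = 129035045/2999154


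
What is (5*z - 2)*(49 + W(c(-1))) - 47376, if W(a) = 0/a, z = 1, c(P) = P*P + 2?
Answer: -47229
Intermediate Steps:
c(P) = 2 + P**2 (c(P) = P**2 + 2 = 2 + P**2)
W(a) = 0
(5*z - 2)*(49 + W(c(-1))) - 47376 = (5*1 - 2)*(49 + 0) - 47376 = (5 - 2)*49 - 47376 = 3*49 - 47376 = 147 - 47376 = -47229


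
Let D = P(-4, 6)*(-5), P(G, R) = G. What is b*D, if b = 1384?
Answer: 27680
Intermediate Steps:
D = 20 (D = -4*(-5) = 20)
b*D = 1384*20 = 27680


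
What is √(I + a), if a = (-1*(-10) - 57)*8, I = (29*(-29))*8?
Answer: 8*I*√111 ≈ 84.285*I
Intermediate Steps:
I = -6728 (I = -841*8 = -6728)
a = -376 (a = (10 - 57)*8 = -47*8 = -376)
√(I + a) = √(-6728 - 376) = √(-7104) = 8*I*√111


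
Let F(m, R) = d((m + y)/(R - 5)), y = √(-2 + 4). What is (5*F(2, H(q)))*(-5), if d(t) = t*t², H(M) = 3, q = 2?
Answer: 125/2 + 175*√2/4 ≈ 124.37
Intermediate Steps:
y = √2 ≈ 1.4142
d(t) = t³
F(m, R) = (m + √2)³/(-5 + R)³ (F(m, R) = ((m + √2)/(R - 5))³ = ((m + √2)/(-5 + R))³ = (m + √2)³/(-5 + R)³)
(5*F(2, H(q)))*(-5) = (5*((2 + √2)³/(-5 + 3)³))*(-5) = (5*((2 + √2)³/(-2)³))*(-5) = (5*(-(2 + √2)³/8))*(-5) = -5*(2 + √2)³/8*(-5) = 25*(2 + √2)³/8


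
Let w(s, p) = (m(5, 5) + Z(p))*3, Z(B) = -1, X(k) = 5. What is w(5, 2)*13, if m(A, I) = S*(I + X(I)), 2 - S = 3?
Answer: -429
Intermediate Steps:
S = -1 (S = 2 - 1*3 = 2 - 3 = -1)
m(A, I) = -5 - I (m(A, I) = -(I + 5) = -(5 + I) = -5 - I)
w(s, p) = -33 (w(s, p) = ((-5 - 1*5) - 1)*3 = ((-5 - 5) - 1)*3 = (-10 - 1)*3 = -11*3 = -33)
w(5, 2)*13 = -33*13 = -429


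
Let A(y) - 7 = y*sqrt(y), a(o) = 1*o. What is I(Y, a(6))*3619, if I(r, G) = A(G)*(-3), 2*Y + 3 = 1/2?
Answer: -75999 - 65142*sqrt(6) ≈ -2.3556e+5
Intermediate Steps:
a(o) = o
A(y) = 7 + y**(3/2) (A(y) = 7 + y*sqrt(y) = 7 + y**(3/2))
Y = -5/4 (Y = -3/2 + (1/2)/2 = -3/2 + (1/2)*(1/2) = -3/2 + 1/4 = -5/4 ≈ -1.2500)
I(r, G) = -21 - 3*G**(3/2) (I(r, G) = (7 + G**(3/2))*(-3) = -21 - 3*G**(3/2))
I(Y, a(6))*3619 = (-21 - 18*sqrt(6))*3619 = -75999 - 65142*sqrt(6)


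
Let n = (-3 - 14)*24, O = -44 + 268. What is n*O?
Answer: -91392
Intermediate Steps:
O = 224
n = -408 (n = -17*24 = -408)
n*O = -408*224 = -91392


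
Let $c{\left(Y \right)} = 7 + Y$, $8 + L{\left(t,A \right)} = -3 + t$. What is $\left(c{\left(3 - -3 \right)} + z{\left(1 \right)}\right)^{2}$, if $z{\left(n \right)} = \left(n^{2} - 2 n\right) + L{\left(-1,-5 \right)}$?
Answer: $0$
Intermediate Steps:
$L{\left(t,A \right)} = -11 + t$ ($L{\left(t,A \right)} = -8 + \left(-3 + t\right) = -11 + t$)
$z{\left(n \right)} = -12 + n^{2} - 2 n$ ($z{\left(n \right)} = \left(n^{2} - 2 n\right) - 12 = -12 + n^{2} - 2 n$)
$\left(c{\left(3 - -3 \right)} + z{\left(1 \right)}\right)^{2} = \left(\left(7 + \left(3 - -3\right)\right) - \left(14 - 1\right)\right)^{2} = \left(\left(7 + \left(3 + 3\right)\right) - 13\right)^{2} = \left(\left(7 + 6\right) - 13\right)^{2} = \left(13 - 13\right)^{2} = 0^{2} = 0$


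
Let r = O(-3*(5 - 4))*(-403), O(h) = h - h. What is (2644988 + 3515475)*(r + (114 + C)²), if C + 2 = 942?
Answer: 6843756914108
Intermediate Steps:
C = 940 (C = -2 + 942 = 940)
O(h) = 0
r = 0 (r = 0*(-403) = 0)
(2644988 + 3515475)*(r + (114 + C)²) = (2644988 + 3515475)*(0 + (114 + 940)²) = 6160463*(0 + 1054²) = 6160463*(0 + 1110916) = 6160463*1110916 = 6843756914108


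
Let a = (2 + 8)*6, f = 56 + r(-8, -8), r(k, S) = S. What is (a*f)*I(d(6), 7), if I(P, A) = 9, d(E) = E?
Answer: 25920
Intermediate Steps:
f = 48 (f = 56 - 8 = 48)
a = 60 (a = 10*6 = 60)
(a*f)*I(d(6), 7) = (60*48)*9 = 2880*9 = 25920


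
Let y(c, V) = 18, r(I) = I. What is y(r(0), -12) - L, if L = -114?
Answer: 132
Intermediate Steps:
y(r(0), -12) - L = 18 - 1*(-114) = 18 + 114 = 132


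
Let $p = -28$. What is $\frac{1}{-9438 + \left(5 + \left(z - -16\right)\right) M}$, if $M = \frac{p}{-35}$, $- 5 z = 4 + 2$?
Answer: $- \frac{25}{235554} \approx -0.00010613$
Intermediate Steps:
$z = - \frac{6}{5}$ ($z = - \frac{4 + 2}{5} = \left(- \frac{1}{5}\right) 6 = - \frac{6}{5} \approx -1.2$)
$M = \frac{4}{5}$ ($M = - \frac{28}{-35} = \left(-28\right) \left(- \frac{1}{35}\right) = \frac{4}{5} \approx 0.8$)
$\frac{1}{-9438 + \left(5 + \left(z - -16\right)\right) M} = \frac{1}{-9438 + \left(5 - - \frac{74}{5}\right) \frac{4}{5}} = \frac{1}{-9438 + \left(5 + \left(- \frac{6}{5} + 16\right)\right) \frac{4}{5}} = \frac{1}{-9438 + \left(5 + \frac{74}{5}\right) \frac{4}{5}} = \frac{1}{-9438 + \frac{99}{5} \cdot \frac{4}{5}} = \frac{1}{-9438 + \frac{396}{25}} = \frac{1}{- \frac{235554}{25}} = - \frac{25}{235554}$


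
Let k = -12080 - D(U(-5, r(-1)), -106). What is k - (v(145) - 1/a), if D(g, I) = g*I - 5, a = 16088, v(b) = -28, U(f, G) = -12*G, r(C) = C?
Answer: -173348199/16088 ≈ -10775.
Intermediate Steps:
D(g, I) = -5 + I*g (D(g, I) = I*g - 5 = -5 + I*g)
k = -10803 (k = -12080 - (-5 - (-1272)*(-1)) = -12080 - (-5 - 106*12) = -12080 - (-5 - 1272) = -12080 - 1*(-1277) = -12080 + 1277 = -10803)
k - (v(145) - 1/a) = -10803 - (-28 - 1/16088) = -10803 - 1*(-450465/16088) = -10803 + 450465/16088 = -173348199/16088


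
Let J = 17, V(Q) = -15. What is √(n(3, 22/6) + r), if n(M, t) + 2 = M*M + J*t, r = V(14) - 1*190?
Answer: I*√1221/3 ≈ 11.648*I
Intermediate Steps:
r = -205 (r = -15 - 1*190 = -15 - 190 = -205)
n(M, t) = -2 + M² + 17*t (n(M, t) = -2 + (M*M + 17*t) = -2 + (M² + 17*t) = -2 + M² + 17*t)
√(n(3, 22/6) + r) = √((-2 + 3² + 17*(22/6)) - 205) = √((-2 + 9 + 17*(22*(⅙))) - 205) = √((-2 + 9 + 17*(11/3)) - 205) = √((-2 + 9 + 187/3) - 205) = √(208/3 - 205) = √(-407/3) = I*√1221/3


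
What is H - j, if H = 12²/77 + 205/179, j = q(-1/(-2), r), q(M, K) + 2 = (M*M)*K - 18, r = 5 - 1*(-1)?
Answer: 593093/27566 ≈ 21.515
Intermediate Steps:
r = 6 (r = 5 + 1 = 6)
q(M, K) = -20 + K*M² (q(M, K) = -2 + ((M*M)*K - 18) = -2 + (M²*K - 18) = -2 + (K*M² - 18) = -2 + (-18 + K*M²) = -20 + K*M²)
j = -37/2 (j = -20 + 6*(-1/(-2))² = -20 + 6*(-1*(-½))² = -20 + 6*(½)² = -20 + 6*(¼) = -20 + 3/2 = -37/2 ≈ -18.500)
H = 41561/13783 (H = 144*(1/77) + 205*(1/179) = 144/77 + 205/179 = 41561/13783 ≈ 3.0154)
H - j = 41561/13783 - 1*(-37/2) = 41561/13783 + 37/2 = 593093/27566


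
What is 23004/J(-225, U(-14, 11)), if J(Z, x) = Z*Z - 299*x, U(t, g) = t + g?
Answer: 3834/8587 ≈ 0.44649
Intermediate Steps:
U(t, g) = g + t
J(Z, x) = Z² - 299*x
23004/J(-225, U(-14, 11)) = 23004/((-225)² - 299*(11 - 14)) = 23004/(50625 - 299*(-3)) = 23004/(50625 + 897) = 23004/51522 = 23004*(1/51522) = 3834/8587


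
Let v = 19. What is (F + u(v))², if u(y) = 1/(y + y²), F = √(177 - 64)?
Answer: 16317201/144400 + √113/190 ≈ 113.06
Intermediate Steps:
F = √113 ≈ 10.630
(F + u(v))² = (√113 + 1/(19*(1 + 19)))² = (√113 + (1/19)/20)² = (√113 + (1/19)*(1/20))² = (√113 + 1/380)² = (1/380 + √113)²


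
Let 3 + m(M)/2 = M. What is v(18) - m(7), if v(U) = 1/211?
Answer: -1687/211 ≈ -7.9953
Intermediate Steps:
v(U) = 1/211
m(M) = -6 + 2*M
v(18) - m(7) = 1/211 - (-6 + 2*7) = 1/211 - (-6 + 14) = 1/211 - 1*8 = 1/211 - 8 = -1687/211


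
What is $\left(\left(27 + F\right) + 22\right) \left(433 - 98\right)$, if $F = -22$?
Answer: $9045$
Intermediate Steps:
$\left(\left(27 + F\right) + 22\right) \left(433 - 98\right) = \left(\left(27 - 22\right) + 22\right) \left(433 - 98\right) = \left(5 + 22\right) \left(433 - 98\right) = 27 \cdot 335 = 9045$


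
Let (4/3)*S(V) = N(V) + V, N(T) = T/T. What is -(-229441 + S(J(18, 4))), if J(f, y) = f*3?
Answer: 917599/4 ≈ 2.2940e+5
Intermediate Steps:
N(T) = 1
J(f, y) = 3*f
S(V) = ¾ + 3*V/4 (S(V) = 3*(1 + V)/4 = ¾ + 3*V/4)
-(-229441 + S(J(18, 4))) = -(-229441 + (¾ + 3*(3*18)/4)) = -(-229441 + (¾ + (¾)*54)) = -(-229441 + (¾ + 81/2)) = -(-229441 + 165/4) = -1*(-917599/4) = 917599/4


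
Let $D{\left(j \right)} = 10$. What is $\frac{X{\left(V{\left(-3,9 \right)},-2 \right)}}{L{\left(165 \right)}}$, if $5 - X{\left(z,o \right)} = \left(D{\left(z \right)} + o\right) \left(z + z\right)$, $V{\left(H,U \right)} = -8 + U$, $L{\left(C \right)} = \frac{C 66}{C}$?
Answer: $- \frac{1}{6} \approx -0.16667$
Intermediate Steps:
$L{\left(C \right)} = 66$ ($L{\left(C \right)} = \frac{66 C}{C} = 66$)
$X{\left(z,o \right)} = 5 - 2 z \left(10 + o\right)$ ($X{\left(z,o \right)} = 5 - \left(10 + o\right) \left(z + z\right) = 5 - \left(10 + o\right) 2 z = 5 - 2 z \left(10 + o\right)$)
$\frac{X{\left(V{\left(-3,9 \right)},-2 \right)}}{L{\left(165 \right)}} = \frac{5 - 20 \left(-8 + 9\right) - - 4 \left(-8 + 9\right)}{66} = \left(5 - 20 - \left(-4\right) 1\right) \frac{1}{66} = \left(5 - 20 + 4\right) \frac{1}{66} = \left(-11\right) \frac{1}{66} = - \frac{1}{6}$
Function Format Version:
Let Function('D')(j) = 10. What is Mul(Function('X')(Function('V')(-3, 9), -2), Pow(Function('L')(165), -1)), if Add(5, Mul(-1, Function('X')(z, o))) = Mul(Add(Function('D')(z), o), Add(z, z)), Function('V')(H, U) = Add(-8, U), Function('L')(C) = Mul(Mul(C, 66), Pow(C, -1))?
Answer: Rational(-1, 6) ≈ -0.16667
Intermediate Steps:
Function('L')(C) = 66 (Function('L')(C) = Mul(Mul(66, C), Pow(C, -1)) = 66)
Function('X')(z, o) = Add(5, Mul(-2, z, Add(10, o))) (Function('X')(z, o) = Add(5, Mul(-1, Mul(Add(10, o), Add(z, z)))) = Add(5, Mul(-1, Mul(Add(10, o), Mul(2, z)))) = Add(5, Mul(-1, Mul(2, z, Add(10, o)))) = Add(5, Mul(-2, z, Add(10, o))))
Mul(Function('X')(Function('V')(-3, 9), -2), Pow(Function('L')(165), -1)) = Mul(Add(5, Mul(-20, Add(-8, 9)), Mul(-2, -2, Add(-8, 9))), Pow(66, -1)) = Mul(Add(5, Mul(-20, 1), Mul(-2, -2, 1)), Rational(1, 66)) = Mul(Add(5, -20, 4), Rational(1, 66)) = Mul(-11, Rational(1, 66)) = Rational(-1, 6)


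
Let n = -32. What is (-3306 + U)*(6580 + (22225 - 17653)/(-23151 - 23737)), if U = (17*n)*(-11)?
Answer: 103276557163/5861 ≈ 1.7621e+7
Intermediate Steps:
U = 5984 (U = (17*(-32))*(-11) = -544*(-11) = 5984)
(-3306 + U)*(6580 + (22225 - 17653)/(-23151 - 23737)) = (-3306 + 5984)*(6580 + (22225 - 17653)/(-23151 - 23737)) = 2678*(6580 + 4572/(-46888)) = 2678*(6580 + 4572*(-1/46888)) = 2678*(6580 - 1143/11722) = 2678*(77129617/11722) = 103276557163/5861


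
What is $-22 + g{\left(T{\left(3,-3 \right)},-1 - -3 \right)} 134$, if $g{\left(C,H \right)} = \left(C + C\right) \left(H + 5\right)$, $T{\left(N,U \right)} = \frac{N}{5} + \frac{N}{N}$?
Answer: $\frac{14898}{5} \approx 2979.6$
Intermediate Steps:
$T{\left(N,U \right)} = 1 + \frac{N}{5}$ ($T{\left(N,U \right)} = N \frac{1}{5} + 1 = \frac{N}{5} + 1 = 1 + \frac{N}{5}$)
$g{\left(C,H \right)} = 2 C \left(5 + H\right)$
$-22 + g{\left(T{\left(3,-3 \right)},-1 - -3 \right)} 134 = -22 + 2 \left(1 + \frac{1}{5} \cdot 3\right) \left(5 - -2\right) 134 = -22 + 2 \left(1 + \frac{3}{5}\right) \left(5 + \left(-1 + 3\right)\right) 134 = -22 + 2 \cdot \frac{8}{5} \left(5 + 2\right) 134 = -22 + 2 \cdot \frac{8}{5} \cdot 7 \cdot 134 = -22 + \frac{112}{5} \cdot 134 = -22 + \frac{15008}{5} = \frac{14898}{5}$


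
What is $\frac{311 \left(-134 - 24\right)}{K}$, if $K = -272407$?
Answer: $\frac{49138}{272407} \approx 0.18038$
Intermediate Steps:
$\frac{311 \left(-134 - 24\right)}{K} = \frac{311 \left(-134 - 24\right)}{-272407} = 311 \left(-158\right) \left(- \frac{1}{272407}\right) = \left(-49138\right) \left(- \frac{1}{272407}\right) = \frac{49138}{272407}$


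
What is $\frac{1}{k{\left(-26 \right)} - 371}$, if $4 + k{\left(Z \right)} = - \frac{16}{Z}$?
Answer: $- \frac{13}{4867} \approx -0.002671$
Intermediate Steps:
$k{\left(Z \right)} = -4 - \frac{16}{Z}$
$\frac{1}{k{\left(-26 \right)} - 371} = \frac{1}{\left(-4 - \frac{16}{-26}\right) - 371} = \frac{1}{\left(-4 - - \frac{8}{13}\right) - 371} = \frac{1}{\left(-4 + \frac{8}{13}\right) - 371} = \frac{1}{- \frac{44}{13} - 371} = \frac{1}{- \frac{4867}{13}} = - \frac{13}{4867}$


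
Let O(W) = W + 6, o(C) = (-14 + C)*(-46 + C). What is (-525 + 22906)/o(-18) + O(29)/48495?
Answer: 217087655/19863552 ≈ 10.929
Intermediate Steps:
o(C) = (-46 + C)*(-14 + C)
O(W) = 6 + W
(-525 + 22906)/o(-18) + O(29)/48495 = (-525 + 22906)/(644 + (-18)² - 60*(-18)) + (6 + 29)/48495 = 22381/(644 + 324 + 1080) + 35*(1/48495) = 22381/2048 + 7/9699 = 217087655/19863552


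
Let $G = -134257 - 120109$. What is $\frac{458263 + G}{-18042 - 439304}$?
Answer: $- \frac{203897}{457346} \approx -0.44583$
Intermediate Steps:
$G = -254366$ ($G = -134257 - 120109 = -254366$)
$\frac{458263 + G}{-18042 - 439304} = \frac{458263 - 254366}{-18042 - 439304} = \frac{203897}{-457346} = 203897 \left(- \frac{1}{457346}\right) = - \frac{203897}{457346}$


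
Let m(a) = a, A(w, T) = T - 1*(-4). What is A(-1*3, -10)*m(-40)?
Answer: 240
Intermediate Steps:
A(w, T) = 4 + T (A(w, T) = T + 4 = 4 + T)
A(-1*3, -10)*m(-40) = (4 - 10)*(-40) = -6*(-40) = 240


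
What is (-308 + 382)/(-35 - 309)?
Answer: -37/172 ≈ -0.21512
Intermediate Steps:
(-308 + 382)/(-35 - 309) = 74/(-344) = 74*(-1/344) = -37/172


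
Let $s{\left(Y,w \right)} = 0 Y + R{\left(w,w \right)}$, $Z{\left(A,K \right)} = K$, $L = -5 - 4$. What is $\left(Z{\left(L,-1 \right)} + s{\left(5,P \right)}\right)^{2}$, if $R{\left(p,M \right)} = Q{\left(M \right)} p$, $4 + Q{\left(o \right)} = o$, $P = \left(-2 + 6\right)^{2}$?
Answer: $36481$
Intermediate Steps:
$P = 16$ ($P = 4^{2} = 16$)
$L = -9$ ($L = -5 - 4 = -9$)
$Q{\left(o \right)} = -4 + o$
$R{\left(p,M \right)} = p \left(-4 + M\right)$ ($R{\left(p,M \right)} = \left(-4 + M\right) p = p \left(-4 + M\right)$)
$s{\left(Y,w \right)} = w \left(-4 + w\right)$ ($s{\left(Y,w \right)} = 0 Y + w \left(-4 + w\right) = 0 + w \left(-4 + w\right) = w \left(-4 + w\right)$)
$\left(Z{\left(L,-1 \right)} + s{\left(5,P \right)}\right)^{2} = \left(-1 + 16 \left(-4 + 16\right)\right)^{2} = \left(-1 + 16 \cdot 12\right)^{2} = \left(-1 + 192\right)^{2} = 191^{2} = 36481$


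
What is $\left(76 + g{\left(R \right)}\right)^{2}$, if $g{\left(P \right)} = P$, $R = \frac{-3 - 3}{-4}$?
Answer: $\frac{24025}{4} \approx 6006.3$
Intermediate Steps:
$R = \frac{3}{2}$ ($R = \left(-3 - 3\right) \left(- \frac{1}{4}\right) = \left(-6\right) \left(- \frac{1}{4}\right) = \frac{3}{2} \approx 1.5$)
$\left(76 + g{\left(R \right)}\right)^{2} = \left(76 + \frac{3}{2}\right)^{2} = \left(\frac{155}{2}\right)^{2} = \frac{24025}{4}$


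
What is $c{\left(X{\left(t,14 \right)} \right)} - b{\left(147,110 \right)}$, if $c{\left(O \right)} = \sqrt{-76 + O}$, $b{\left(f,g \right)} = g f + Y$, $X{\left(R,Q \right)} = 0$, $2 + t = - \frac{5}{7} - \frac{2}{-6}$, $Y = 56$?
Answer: $-16226 + 2 i \sqrt{19} \approx -16226.0 + 8.7178 i$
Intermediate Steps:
$t = - \frac{50}{21}$ ($t = -2 - \left(- \frac{1}{3} + \frac{5}{7}\right) = -2 - \frac{8}{21} = - \frac{50}{21} \approx -2.381$)
$b{\left(f,g \right)} = 56 + f g$ ($b{\left(f,g \right)} = g f + 56 = f g + 56 = 56 + f g$)
$c{\left(X{\left(t,14 \right)} \right)} - b{\left(147,110 \right)} = \sqrt{-76 + 0} - \left(56 + 147 \cdot 110\right) = \sqrt{-76} - \left(56 + 16170\right) = 2 i \sqrt{19} - 16226 = -16226 + 2 i \sqrt{19}$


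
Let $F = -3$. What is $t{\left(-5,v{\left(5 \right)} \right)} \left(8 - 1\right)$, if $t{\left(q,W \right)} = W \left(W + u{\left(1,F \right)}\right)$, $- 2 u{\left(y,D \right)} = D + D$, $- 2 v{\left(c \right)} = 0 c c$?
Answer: $0$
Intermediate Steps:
$v{\left(c \right)} = 0$ ($v{\left(c \right)} = - \frac{0 c c}{2} = - \frac{0 c}{2} = \left(- \frac{1}{2}\right) 0 = 0$)
$u{\left(y,D \right)} = - D$ ($u{\left(y,D \right)} = - \frac{D + D}{2} = - \frac{2 D}{2} = - D$)
$t{\left(q,W \right)} = W \left(3 + W\right)$ ($t{\left(q,W \right)} = W \left(W - -3\right) = W \left(W + 3\right) = W \left(3 + W\right)$)
$t{\left(-5,v{\left(5 \right)} \right)} \left(8 - 1\right) = 0 \left(3 + 0\right) \left(8 - 1\right) = 0 \cdot 3 \cdot 7 = 0 \cdot 7 = 0$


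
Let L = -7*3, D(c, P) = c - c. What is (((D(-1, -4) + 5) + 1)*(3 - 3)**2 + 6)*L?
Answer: -126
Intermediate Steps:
D(c, P) = 0
L = -21
(((D(-1, -4) + 5) + 1)*(3 - 3)**2 + 6)*L = (((0 + 5) + 1)*(3 - 3)**2 + 6)*(-21) = ((5 + 1)*0**2 + 6)*(-21) = (6*0 + 6)*(-21) = (0 + 6)*(-21) = 6*(-21) = -126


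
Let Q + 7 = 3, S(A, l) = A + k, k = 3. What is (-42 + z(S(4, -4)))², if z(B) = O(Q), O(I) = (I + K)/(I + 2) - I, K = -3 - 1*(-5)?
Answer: 1369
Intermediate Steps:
K = 2 (K = -3 + 5 = 2)
S(A, l) = 3 + A (S(A, l) = A + 3 = 3 + A)
Q = -4 (Q = -7 + 3 = -4)
O(I) = 1 - I (O(I) = (I + 2)/(I + 2) - I = (2 + I)/(2 + I) - I = 1 - I)
z(B) = 5 (z(B) = 1 - 1*(-4) = 1 + 4 = 5)
(-42 + z(S(4, -4)))² = (-42 + 5)² = (-37)² = 1369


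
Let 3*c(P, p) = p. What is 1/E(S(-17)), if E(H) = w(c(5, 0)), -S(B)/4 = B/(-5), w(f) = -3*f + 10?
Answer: ⅒ ≈ 0.10000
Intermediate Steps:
c(P, p) = p/3
w(f) = 10 - 3*f
S(B) = 4*B/5 (S(B) = -4*B/(-5) = -4*B*(-1)/5 = -(-4)*B/5 = 4*B/5)
E(H) = 10 (E(H) = 10 - 0 = 10 - 3*0 = 10 + 0 = 10)
1/E(S(-17)) = 1/10 = ⅒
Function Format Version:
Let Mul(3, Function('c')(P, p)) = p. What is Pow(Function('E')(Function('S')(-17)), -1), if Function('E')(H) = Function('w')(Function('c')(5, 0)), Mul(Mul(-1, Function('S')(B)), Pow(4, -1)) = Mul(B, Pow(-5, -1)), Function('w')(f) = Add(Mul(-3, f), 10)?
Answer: Rational(1, 10) ≈ 0.10000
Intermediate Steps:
Function('c')(P, p) = Mul(Rational(1, 3), p)
Function('w')(f) = Add(10, Mul(-3, f))
Function('S')(B) = Mul(Rational(4, 5), B) (Function('S')(B) = Mul(-4, Mul(B, Pow(-5, -1))) = Mul(-4, Mul(B, Rational(-1, 5))) = Mul(-4, Mul(Rational(-1, 5), B)) = Mul(Rational(4, 5), B))
Function('E')(H) = 10 (Function('E')(H) = Add(10, Mul(-3, Mul(Rational(1, 3), 0))) = Add(10, Mul(-3, 0)) = Add(10, 0) = 10)
Pow(Function('E')(Function('S')(-17)), -1) = Pow(10, -1) = Rational(1, 10)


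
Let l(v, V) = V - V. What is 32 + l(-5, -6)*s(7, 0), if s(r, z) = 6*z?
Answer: 32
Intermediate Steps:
l(v, V) = 0
32 + l(-5, -6)*s(7, 0) = 32 + 0*(6*0) = 32 + 0*0 = 32 + 0 = 32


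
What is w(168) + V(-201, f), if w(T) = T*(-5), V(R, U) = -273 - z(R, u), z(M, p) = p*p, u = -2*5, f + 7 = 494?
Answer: -1213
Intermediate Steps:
f = 487 (f = -7 + 494 = 487)
u = -10
z(M, p) = p²
V(R, U) = -373 (V(R, U) = -273 - 1*(-10)² = -273 - 1*100 = -273 - 100 = -373)
w(T) = -5*T
w(168) + V(-201, f) = -5*168 - 373 = -840 - 373 = -1213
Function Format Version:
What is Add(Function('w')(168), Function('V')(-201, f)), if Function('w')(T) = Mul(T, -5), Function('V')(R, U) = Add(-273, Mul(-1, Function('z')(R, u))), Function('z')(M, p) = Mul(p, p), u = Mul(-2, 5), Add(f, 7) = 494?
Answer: -1213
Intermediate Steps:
f = 487 (f = Add(-7, 494) = 487)
u = -10
Function('z')(M, p) = Pow(p, 2)
Function('V')(R, U) = -373 (Function('V')(R, U) = Add(-273, Mul(-1, Pow(-10, 2))) = Add(-273, Mul(-1, 100)) = Add(-273, -100) = -373)
Function('w')(T) = Mul(-5, T)
Add(Function('w')(168), Function('V')(-201, f)) = Add(Mul(-5, 168), -373) = Add(-840, -373) = -1213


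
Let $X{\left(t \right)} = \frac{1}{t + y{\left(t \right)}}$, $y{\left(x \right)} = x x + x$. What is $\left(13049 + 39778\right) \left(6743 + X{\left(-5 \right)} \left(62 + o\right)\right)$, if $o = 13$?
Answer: $356476596$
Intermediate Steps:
$y{\left(x \right)} = x + x^{2}$ ($y{\left(x \right)} = x^{2} + x = x + x^{2}$)
$X{\left(t \right)} = \frac{1}{t + t \left(1 + t\right)}$
$\left(13049 + 39778\right) \left(6743 + X{\left(-5 \right)} \left(62 + o\right)\right) = \left(13049 + 39778\right) \left(6743 + \frac{1}{\left(-5\right) \left(2 - 5\right)} \left(62 + 13\right)\right) = 52827 \left(6743 + - \frac{1}{5 \left(-3\right)} 75\right) = 52827 \left(6743 + \left(- \frac{1}{5}\right) \left(- \frac{1}{3}\right) 75\right) = 52827 \left(6743 + \frac{1}{15} \cdot 75\right) = 52827 \left(6743 + 5\right) = 52827 \cdot 6748 = 356476596$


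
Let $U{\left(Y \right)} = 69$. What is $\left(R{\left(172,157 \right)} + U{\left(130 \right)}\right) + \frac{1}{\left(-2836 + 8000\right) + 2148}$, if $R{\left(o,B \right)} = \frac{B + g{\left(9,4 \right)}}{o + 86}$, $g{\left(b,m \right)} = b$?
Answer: $\frac{65691137}{943248} \approx 69.644$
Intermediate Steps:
$R{\left(o,B \right)} = \frac{9 + B}{86 + o}$ ($R{\left(o,B \right)} = \frac{B + 9}{o + 86} = \frac{9 + B}{86 + o}$)
$\left(R{\left(172,157 \right)} + U{\left(130 \right)}\right) + \frac{1}{\left(-2836 + 8000\right) + 2148} = \left(\frac{9 + 157}{86 + 172} + 69\right) + \frac{1}{\left(-2836 + 8000\right) + 2148} = \left(\frac{1}{258} \cdot 166 + 69\right) + \frac{1}{5164 + 2148} = \left(\frac{1}{258} \cdot 166 + 69\right) + \frac{1}{7312} = \left(\frac{83}{129} + 69\right) + \frac{1}{7312} = \frac{8984}{129} + \frac{1}{7312} = \frac{65691137}{943248}$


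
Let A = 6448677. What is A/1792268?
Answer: 6448677/1792268 ≈ 3.5981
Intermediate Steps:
A/1792268 = 6448677/1792268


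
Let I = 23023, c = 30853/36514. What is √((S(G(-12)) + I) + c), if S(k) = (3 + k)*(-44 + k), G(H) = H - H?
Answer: √30521060405078/36514 ≈ 151.30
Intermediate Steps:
G(H) = 0
S(k) = (-44 + k)*(3 + k)
c = 30853/36514 (c = 30853*(1/36514) = 30853/36514 ≈ 0.84496)
√((S(G(-12)) + I) + c) = √(((-132 + 0² - 41*0) + 23023) + 30853/36514) = √(((-132 + 0 + 0) + 23023) + 30853/36514) = √((-132 + 23023) + 30853/36514) = √(22891 + 30853/36514) = √(835872827/36514) = √30521060405078/36514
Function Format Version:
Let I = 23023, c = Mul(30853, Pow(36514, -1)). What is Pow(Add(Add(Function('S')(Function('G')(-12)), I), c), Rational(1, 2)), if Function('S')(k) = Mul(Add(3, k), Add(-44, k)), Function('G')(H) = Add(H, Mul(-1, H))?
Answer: Mul(Rational(1, 36514), Pow(30521060405078, Rational(1, 2))) ≈ 151.30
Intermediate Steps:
Function('G')(H) = 0
Function('S')(k) = Mul(Add(-44, k), Add(3, k))
c = Rational(30853, 36514) (c = Mul(30853, Rational(1, 36514)) = Rational(30853, 36514) ≈ 0.84496)
Pow(Add(Add(Function('S')(Function('G')(-12)), I), c), Rational(1, 2)) = Pow(Add(Add(Add(-132, Pow(0, 2), Mul(-41, 0)), 23023), Rational(30853, 36514)), Rational(1, 2)) = Pow(Add(Add(Add(-132, 0, 0), 23023), Rational(30853, 36514)), Rational(1, 2)) = Pow(Add(Add(-132, 23023), Rational(30853, 36514)), Rational(1, 2)) = Pow(Add(22891, Rational(30853, 36514)), Rational(1, 2)) = Pow(Rational(835872827, 36514), Rational(1, 2)) = Mul(Rational(1, 36514), Pow(30521060405078, Rational(1, 2)))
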